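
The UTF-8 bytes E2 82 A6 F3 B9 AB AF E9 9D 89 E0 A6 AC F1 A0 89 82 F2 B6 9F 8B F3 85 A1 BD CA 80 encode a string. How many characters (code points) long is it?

Byte at offset 0: 0xE2 = 11100010 → 3-byte char (#1). Advance 3.
Byte at offset 3: 0xF3 = 11110011 → 4-byte char (#2). Advance 4.
Byte at offset 7: 0xE9 = 11101001 → 3-byte char (#3). Advance 3.
Byte at offset 10: 0xE0 = 11100000 → 3-byte char (#4). Advance 3.
Byte at offset 13: 0xF1 = 11110001 → 4-byte char (#5). Advance 4.
Byte at offset 17: 0xF2 = 11110010 → 4-byte char (#6). Advance 4.
Byte at offset 21: 0xF3 = 11110011 → 4-byte char (#7). Advance 4.
Byte at offset 25: 0xCA = 11001010 → 2-byte char (#8). Advance 2.
Reached end at offset 27 after 8 code points.

8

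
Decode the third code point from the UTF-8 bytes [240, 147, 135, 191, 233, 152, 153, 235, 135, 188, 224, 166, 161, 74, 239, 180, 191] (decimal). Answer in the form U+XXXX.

U+B1FC

Offset 0: leading byte 0xF0 = 11110000 → 4-byte char #1 = F0 93 87 BF.
Offset 4: leading byte 0xE9 = 11101001 → 3-byte char #2 = E9 98 99.
Offset 7: leading byte 0xEB = 11101011 → 3-byte char #3 = EB 87 BC.
Leading byte 0xEB = 11101011 matches 1110xxxx → 3-byte sequence.
Byte 1: 0xEB = 11101011, payload 1011 (4 bits).
Byte 2: 0x87 = 10000111 (10xxxxxx ✓), payload 000111.
Byte 3: 0xBC = 10111100 (10xxxxxx ✓), payload 111100.
Concatenate: 1011000111111100 = 0xB1FC (16 bits → U+B1FC).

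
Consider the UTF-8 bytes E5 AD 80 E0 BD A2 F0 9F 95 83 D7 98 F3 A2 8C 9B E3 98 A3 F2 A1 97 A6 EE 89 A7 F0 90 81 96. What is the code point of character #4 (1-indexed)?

Offset 0: leading byte 0xE5 = 11100101 → 3-byte char #1 = E5 AD 80.
Offset 3: leading byte 0xE0 = 11100000 → 3-byte char #2 = E0 BD A2.
Offset 6: leading byte 0xF0 = 11110000 → 4-byte char #3 = F0 9F 95 83.
Offset 10: leading byte 0xD7 = 11010111 → 2-byte char #4 = D7 98.
Leading byte 0xD7 = 11010111 matches 110xxxxx → 2-byte sequence.
Byte 1: 0xD7 = 11010111, payload 10111 (5 bits).
Byte 2: 0x98 = 10011000 (10xxxxxx ✓), payload 011000.
Concatenate: 10111011000 = 0x5D8 (11 bits → U+05D8).

U+05D8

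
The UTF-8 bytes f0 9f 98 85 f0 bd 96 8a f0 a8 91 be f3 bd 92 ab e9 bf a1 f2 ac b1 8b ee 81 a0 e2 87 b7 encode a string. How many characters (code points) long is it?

8

Byte at offset 0: 0xF0 = 11110000 → 4-byte char (#1). Advance 4.
Byte at offset 4: 0xF0 = 11110000 → 4-byte char (#2). Advance 4.
Byte at offset 8: 0xF0 = 11110000 → 4-byte char (#3). Advance 4.
Byte at offset 12: 0xF3 = 11110011 → 4-byte char (#4). Advance 4.
Byte at offset 16: 0xE9 = 11101001 → 3-byte char (#5). Advance 3.
Byte at offset 19: 0xF2 = 11110010 → 4-byte char (#6). Advance 4.
Byte at offset 23: 0xEE = 11101110 → 3-byte char (#7). Advance 3.
Byte at offset 26: 0xE2 = 11100010 → 3-byte char (#8). Advance 3.
Reached end at offset 29 after 8 code points.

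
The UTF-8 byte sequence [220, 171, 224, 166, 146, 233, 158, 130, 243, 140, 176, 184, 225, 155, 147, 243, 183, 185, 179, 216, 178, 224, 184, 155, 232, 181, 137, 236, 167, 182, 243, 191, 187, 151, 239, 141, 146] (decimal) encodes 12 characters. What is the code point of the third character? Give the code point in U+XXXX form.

Offset 0: leading byte 0xDC = 11011100 → 2-byte char #1 = DC AB.
Offset 2: leading byte 0xE0 = 11100000 → 3-byte char #2 = E0 A6 92.
Offset 5: leading byte 0xE9 = 11101001 → 3-byte char #3 = E9 9E 82.
Leading byte 0xE9 = 11101001 matches 1110xxxx → 3-byte sequence.
Byte 1: 0xE9 = 11101001, payload 1001 (4 bits).
Byte 2: 0x9E = 10011110 (10xxxxxx ✓), payload 011110.
Byte 3: 0x82 = 10000010 (10xxxxxx ✓), payload 000010.
Concatenate: 1001011110000010 = 0x9782 (16 bits → U+9782).

U+9782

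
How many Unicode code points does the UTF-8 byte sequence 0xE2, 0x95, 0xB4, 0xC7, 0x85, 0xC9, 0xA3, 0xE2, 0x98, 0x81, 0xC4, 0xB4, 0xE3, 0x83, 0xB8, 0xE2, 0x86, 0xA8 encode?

7

Byte at offset 0: 0xE2 = 11100010 → 3-byte char (#1). Advance 3.
Byte at offset 3: 0xC7 = 11000111 → 2-byte char (#2). Advance 2.
Byte at offset 5: 0xC9 = 11001001 → 2-byte char (#3). Advance 2.
Byte at offset 7: 0xE2 = 11100010 → 3-byte char (#4). Advance 3.
Byte at offset 10: 0xC4 = 11000100 → 2-byte char (#5). Advance 2.
Byte at offset 12: 0xE3 = 11100011 → 3-byte char (#6). Advance 3.
Byte at offset 15: 0xE2 = 11100010 → 3-byte char (#7). Advance 3.
Reached end at offset 18 after 7 code points.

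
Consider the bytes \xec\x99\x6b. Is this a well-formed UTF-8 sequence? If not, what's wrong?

invalid (non-continuation byte where continuation expected)

Leading byte 0xEC = 11101100 → 3-byte form.
Byte 3 is 0x6B = 01101011, which is not 10xxxxxx — expected a continuation byte.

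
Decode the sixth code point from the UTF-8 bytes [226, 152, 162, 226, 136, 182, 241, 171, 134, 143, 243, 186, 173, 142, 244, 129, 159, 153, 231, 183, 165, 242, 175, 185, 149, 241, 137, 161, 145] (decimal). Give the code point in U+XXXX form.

Offset 0: leading byte 0xE2 = 11100010 → 3-byte char #1 = E2 98 A2.
Offset 3: leading byte 0xE2 = 11100010 → 3-byte char #2 = E2 88 B6.
Offset 6: leading byte 0xF1 = 11110001 → 4-byte char #3 = F1 AB 86 8F.
Offset 10: leading byte 0xF3 = 11110011 → 4-byte char #4 = F3 BA AD 8E.
Offset 14: leading byte 0xF4 = 11110100 → 4-byte char #5 = F4 81 9F 99.
Offset 18: leading byte 0xE7 = 11100111 → 3-byte char #6 = E7 B7 A5.
Leading byte 0xE7 = 11100111 matches 1110xxxx → 3-byte sequence.
Byte 1: 0xE7 = 11100111, payload 0111 (4 bits).
Byte 2: 0xB7 = 10110111 (10xxxxxx ✓), payload 110111.
Byte 3: 0xA5 = 10100101 (10xxxxxx ✓), payload 100101.
Concatenate: 0111110111100101 = 0x7DE5 (16 bits → U+7DE5).

U+7DE5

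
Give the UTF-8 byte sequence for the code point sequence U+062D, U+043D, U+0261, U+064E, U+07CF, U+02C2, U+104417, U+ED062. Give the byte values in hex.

U+062D: 2-byte form → D8 AD.
U+043D: 2-byte form → D0 BD.
U+0261: 2-byte form → C9 A1.
U+064E: 2-byte form → D9 8E.
U+07CF: 2-byte form → DF 8F.
U+02C2: 2-byte form → CB 82.
U+104417: 4-byte form → F4 84 90 97.
U+ED062: 4-byte form → F3 AD 81 A2.
Concatenated (20 bytes): D8 AD D0 BD C9 A1 D9 8E DF 8F CB 82 F4 84 90 97 F3 AD 81 A2.

D8 AD D0 BD C9 A1 D9 8E DF 8F CB 82 F4 84 90 97 F3 AD 81 A2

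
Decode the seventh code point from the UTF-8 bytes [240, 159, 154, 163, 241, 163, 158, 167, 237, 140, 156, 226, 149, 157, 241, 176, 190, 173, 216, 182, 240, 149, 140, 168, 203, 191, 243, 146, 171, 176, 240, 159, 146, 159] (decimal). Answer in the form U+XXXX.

U+15328

Offset 0: leading byte 0xF0 = 11110000 → 4-byte char #1 = F0 9F 9A A3.
Offset 4: leading byte 0xF1 = 11110001 → 4-byte char #2 = F1 A3 9E A7.
Offset 8: leading byte 0xED = 11101101 → 3-byte char #3 = ED 8C 9C.
Offset 11: leading byte 0xE2 = 11100010 → 3-byte char #4 = E2 95 9D.
Offset 14: leading byte 0xF1 = 11110001 → 4-byte char #5 = F1 B0 BE AD.
Offset 18: leading byte 0xD8 = 11011000 → 2-byte char #6 = D8 B6.
Offset 20: leading byte 0xF0 = 11110000 → 4-byte char #7 = F0 95 8C A8.
Leading byte 0xF0 = 11110000 matches 11110xxx → 4-byte sequence.
Byte 1: 0xF0 = 11110000, payload 000 (3 bits).
Byte 2: 0x95 = 10010101 (10xxxxxx ✓), payload 010101.
Byte 3: 0x8C = 10001100 (10xxxxxx ✓), payload 001100.
Byte 4: 0xA8 = 10101000 (10xxxxxx ✓), payload 101000.
Concatenate: 000010101001100101000 = 0x15328 (21 bits → U+15328).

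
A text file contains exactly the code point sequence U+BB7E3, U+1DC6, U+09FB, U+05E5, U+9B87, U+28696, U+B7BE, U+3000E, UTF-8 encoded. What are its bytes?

U+BB7E3: 4-byte form → F2 BB 9F A3.
U+1DC6: 3-byte form → E1 B7 86.
U+09FB: 3-byte form → E0 A7 BB.
U+05E5: 2-byte form → D7 A5.
U+9B87: 3-byte form → E9 AE 87.
U+28696: 4-byte form → F0 A8 9A 96.
U+B7BE: 3-byte form → EB 9E BE.
U+3000E: 4-byte form → F0 B0 80 8E.
Concatenated (26 bytes): F2 BB 9F A3 E1 B7 86 E0 A7 BB D7 A5 E9 AE 87 F0 A8 9A 96 EB 9E BE F0 B0 80 8E.

F2 BB 9F A3 E1 B7 86 E0 A7 BB D7 A5 E9 AE 87 F0 A8 9A 96 EB 9E BE F0 B0 80 8E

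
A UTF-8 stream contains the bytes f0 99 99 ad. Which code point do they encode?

Leading byte 0xF0 = 11110000 matches 11110xxx → 4-byte sequence.
Byte 1: 0xF0 = 11110000, payload 000 (3 bits).
Byte 2: 0x99 = 10011001 (10xxxxxx ✓), payload 011001.
Byte 3: 0x99 = 10011001 (10xxxxxx ✓), payload 011001.
Byte 4: 0xAD = 10101101 (10xxxxxx ✓), payload 101101.
Concatenate: 000011001011001101101 = 0x1966D (21 bits → U+1966D).

U+1966D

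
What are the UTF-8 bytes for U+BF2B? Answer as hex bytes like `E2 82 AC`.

U+BF2B = 0xBF2B = 48939 decimal. In range U+0800–U+FFFF → 3-byte form: 1110xxxx 10xxxxxx 10xxxxxx.
Binary (16 bits): 1011111100101011.
Split 4+6+6: 1011 | 111100 | 101011.
Byte 1: 11101011 = 0xEB.
Byte 2: 10111100 = 0xBC.
Byte 3: 10101011 = 0xAB.

EB BC AB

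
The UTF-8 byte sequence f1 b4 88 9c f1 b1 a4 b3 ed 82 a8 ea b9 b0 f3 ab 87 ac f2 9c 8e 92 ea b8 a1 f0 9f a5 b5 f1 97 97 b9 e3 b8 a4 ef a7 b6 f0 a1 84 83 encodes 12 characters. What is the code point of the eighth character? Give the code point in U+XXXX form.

U+1F975

Offset 0: leading byte 0xF1 = 11110001 → 4-byte char #1 = F1 B4 88 9C.
Offset 4: leading byte 0xF1 = 11110001 → 4-byte char #2 = F1 B1 A4 B3.
Offset 8: leading byte 0xED = 11101101 → 3-byte char #3 = ED 82 A8.
Offset 11: leading byte 0xEA = 11101010 → 3-byte char #4 = EA B9 B0.
Offset 14: leading byte 0xF3 = 11110011 → 4-byte char #5 = F3 AB 87 AC.
Offset 18: leading byte 0xF2 = 11110010 → 4-byte char #6 = F2 9C 8E 92.
Offset 22: leading byte 0xEA = 11101010 → 3-byte char #7 = EA B8 A1.
Offset 25: leading byte 0xF0 = 11110000 → 4-byte char #8 = F0 9F A5 B5.
Leading byte 0xF0 = 11110000 matches 11110xxx → 4-byte sequence.
Byte 1: 0xF0 = 11110000, payload 000 (3 bits).
Byte 2: 0x9F = 10011111 (10xxxxxx ✓), payload 011111.
Byte 3: 0xA5 = 10100101 (10xxxxxx ✓), payload 100101.
Byte 4: 0xB5 = 10110101 (10xxxxxx ✓), payload 110101.
Concatenate: 000011111100101110101 = 0x1F975 (21 bits → U+1F975).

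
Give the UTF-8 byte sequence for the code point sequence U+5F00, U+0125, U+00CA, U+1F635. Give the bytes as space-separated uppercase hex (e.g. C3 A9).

U+5F00: 3-byte form → E5 BC 80.
U+0125: 2-byte form → C4 A5.
U+00CA: 2-byte form → C3 8A.
U+1F635: 4-byte form → F0 9F 98 B5.
Concatenated (11 bytes): E5 BC 80 C4 A5 C3 8A F0 9F 98 B5.

E5 BC 80 C4 A5 C3 8A F0 9F 98 B5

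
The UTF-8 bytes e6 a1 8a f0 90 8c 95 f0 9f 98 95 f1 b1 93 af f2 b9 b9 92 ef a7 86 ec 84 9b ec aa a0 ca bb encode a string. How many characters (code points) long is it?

9

Byte at offset 0: 0xE6 = 11100110 → 3-byte char (#1). Advance 3.
Byte at offset 3: 0xF0 = 11110000 → 4-byte char (#2). Advance 4.
Byte at offset 7: 0xF0 = 11110000 → 4-byte char (#3). Advance 4.
Byte at offset 11: 0xF1 = 11110001 → 4-byte char (#4). Advance 4.
Byte at offset 15: 0xF2 = 11110010 → 4-byte char (#5). Advance 4.
Byte at offset 19: 0xEF = 11101111 → 3-byte char (#6). Advance 3.
Byte at offset 22: 0xEC = 11101100 → 3-byte char (#7). Advance 3.
Byte at offset 25: 0xEC = 11101100 → 3-byte char (#8). Advance 3.
Byte at offset 28: 0xCA = 11001010 → 2-byte char (#9). Advance 2.
Reached end at offset 30 after 9 code points.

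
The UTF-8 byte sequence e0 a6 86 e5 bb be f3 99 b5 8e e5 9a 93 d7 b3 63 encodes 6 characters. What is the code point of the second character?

U+5EFE

Offset 0: leading byte 0xE0 = 11100000 → 3-byte char #1 = E0 A6 86.
Offset 3: leading byte 0xE5 = 11100101 → 3-byte char #2 = E5 BB BE.
Leading byte 0xE5 = 11100101 matches 1110xxxx → 3-byte sequence.
Byte 1: 0xE5 = 11100101, payload 0101 (4 bits).
Byte 2: 0xBB = 10111011 (10xxxxxx ✓), payload 111011.
Byte 3: 0xBE = 10111110 (10xxxxxx ✓), payload 111110.
Concatenate: 0101111011111110 = 0x5EFE (16 bits → U+5EFE).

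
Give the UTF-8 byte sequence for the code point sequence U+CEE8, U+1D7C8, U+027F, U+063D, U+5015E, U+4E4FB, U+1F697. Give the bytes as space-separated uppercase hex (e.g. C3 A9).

U+CEE8: 3-byte form → EC BB A8.
U+1D7C8: 4-byte form → F0 9D 9F 88.
U+027F: 2-byte form → C9 BF.
U+063D: 2-byte form → D8 BD.
U+5015E: 4-byte form → F1 90 85 9E.
U+4E4FB: 4-byte form → F1 8E 93 BB.
U+1F697: 4-byte form → F0 9F 9A 97.
Concatenated (23 bytes): EC BB A8 F0 9D 9F 88 C9 BF D8 BD F1 90 85 9E F1 8E 93 BB F0 9F 9A 97.

EC BB A8 F0 9D 9F 88 C9 BF D8 BD F1 90 85 9E F1 8E 93 BB F0 9F 9A 97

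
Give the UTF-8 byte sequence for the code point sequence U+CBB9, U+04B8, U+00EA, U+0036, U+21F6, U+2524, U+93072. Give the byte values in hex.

U+CBB9: 3-byte form → EC AE B9.
U+04B8: 2-byte form → D2 B8.
U+00EA: 2-byte form → C3 AA.
U+0036: 1-byte form → 36.
U+21F6: 3-byte form → E2 87 B6.
U+2524: 3-byte form → E2 94 A4.
U+93072: 4-byte form → F2 93 81 B2.
Concatenated (18 bytes): EC AE B9 D2 B8 C3 AA 36 E2 87 B6 E2 94 A4 F2 93 81 B2.

EC AE B9 D2 B8 C3 AA 36 E2 87 B6 E2 94 A4 F2 93 81 B2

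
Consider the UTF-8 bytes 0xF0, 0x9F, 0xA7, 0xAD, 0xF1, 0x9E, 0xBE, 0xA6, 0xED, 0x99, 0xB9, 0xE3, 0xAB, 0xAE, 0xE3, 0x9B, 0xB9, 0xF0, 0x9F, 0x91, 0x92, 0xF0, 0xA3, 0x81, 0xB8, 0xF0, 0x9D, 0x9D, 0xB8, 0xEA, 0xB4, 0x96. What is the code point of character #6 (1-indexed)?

U+1F452

Offset 0: leading byte 0xF0 = 11110000 → 4-byte char #1 = F0 9F A7 AD.
Offset 4: leading byte 0xF1 = 11110001 → 4-byte char #2 = F1 9E BE A6.
Offset 8: leading byte 0xED = 11101101 → 3-byte char #3 = ED 99 B9.
Offset 11: leading byte 0xE3 = 11100011 → 3-byte char #4 = E3 AB AE.
Offset 14: leading byte 0xE3 = 11100011 → 3-byte char #5 = E3 9B B9.
Offset 17: leading byte 0xF0 = 11110000 → 4-byte char #6 = F0 9F 91 92.
Leading byte 0xF0 = 11110000 matches 11110xxx → 4-byte sequence.
Byte 1: 0xF0 = 11110000, payload 000 (3 bits).
Byte 2: 0x9F = 10011111 (10xxxxxx ✓), payload 011111.
Byte 3: 0x91 = 10010001 (10xxxxxx ✓), payload 010001.
Byte 4: 0x92 = 10010010 (10xxxxxx ✓), payload 010010.
Concatenate: 000011111010001010010 = 0x1F452 (21 bits → U+1F452).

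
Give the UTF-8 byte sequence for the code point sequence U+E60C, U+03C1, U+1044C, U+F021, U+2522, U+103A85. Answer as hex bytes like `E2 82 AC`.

EE 98 8C CF 81 F0 90 91 8C EF 80 A1 E2 94 A2 F4 83 AA 85

U+E60C: 3-byte form → EE 98 8C.
U+03C1: 2-byte form → CF 81.
U+1044C: 4-byte form → F0 90 91 8C.
U+F021: 3-byte form → EF 80 A1.
U+2522: 3-byte form → E2 94 A2.
U+103A85: 4-byte form → F4 83 AA 85.
Concatenated (19 bytes): EE 98 8C CF 81 F0 90 91 8C EF 80 A1 E2 94 A2 F4 83 AA 85.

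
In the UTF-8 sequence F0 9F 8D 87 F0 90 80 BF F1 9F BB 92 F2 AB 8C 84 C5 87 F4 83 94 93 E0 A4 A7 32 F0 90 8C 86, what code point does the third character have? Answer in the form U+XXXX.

Offset 0: leading byte 0xF0 = 11110000 → 4-byte char #1 = F0 9F 8D 87.
Offset 4: leading byte 0xF0 = 11110000 → 4-byte char #2 = F0 90 80 BF.
Offset 8: leading byte 0xF1 = 11110001 → 4-byte char #3 = F1 9F BB 92.
Leading byte 0xF1 = 11110001 matches 11110xxx → 4-byte sequence.
Byte 1: 0xF1 = 11110001, payload 001 (3 bits).
Byte 2: 0x9F = 10011111 (10xxxxxx ✓), payload 011111.
Byte 3: 0xBB = 10111011 (10xxxxxx ✓), payload 111011.
Byte 4: 0x92 = 10010010 (10xxxxxx ✓), payload 010010.
Concatenate: 001011111111011010010 = 0x5FED2 (21 bits → U+5FED2).

U+5FED2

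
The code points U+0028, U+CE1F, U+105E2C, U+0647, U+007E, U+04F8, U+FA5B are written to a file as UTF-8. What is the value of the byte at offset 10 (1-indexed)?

1-indexed offset 10 is 0-indexed offset 9.
U+0028 → 1-byte form 28 at offsets 0–0.
U+CE1F → 3-byte form EC B8 9F at offsets 1–3.
U+105E2C → 4-byte form F4 85 B8 AC at offsets 4–7.
U+0647 → 2-byte form D9 87 at offsets 8–9.
Offset 9 falls in char 4's range; it's byte 2 of D9 87 = 0x87.

0x87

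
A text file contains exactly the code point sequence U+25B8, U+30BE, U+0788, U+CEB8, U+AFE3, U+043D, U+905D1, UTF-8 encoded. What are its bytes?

E2 96 B8 E3 82 BE DE 88 EC BA B8 EA BF A3 D0 BD F2 90 97 91

U+25B8: 3-byte form → E2 96 B8.
U+30BE: 3-byte form → E3 82 BE.
U+0788: 2-byte form → DE 88.
U+CEB8: 3-byte form → EC BA B8.
U+AFE3: 3-byte form → EA BF A3.
U+043D: 2-byte form → D0 BD.
U+905D1: 4-byte form → F2 90 97 91.
Concatenated (20 bytes): E2 96 B8 E3 82 BE DE 88 EC BA B8 EA BF A3 D0 BD F2 90 97 91.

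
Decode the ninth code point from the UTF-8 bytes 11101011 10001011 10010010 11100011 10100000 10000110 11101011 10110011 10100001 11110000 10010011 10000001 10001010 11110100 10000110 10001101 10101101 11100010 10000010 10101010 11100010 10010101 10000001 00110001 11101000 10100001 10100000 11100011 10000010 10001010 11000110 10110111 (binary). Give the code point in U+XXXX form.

U+8860

Offset 0: leading byte 0xEB = 11101011 → 3-byte char #1 = EB 8B 92.
Offset 3: leading byte 0xE3 = 11100011 → 3-byte char #2 = E3 A0 86.
Offset 6: leading byte 0xEB = 11101011 → 3-byte char #3 = EB B3 A1.
Offset 9: leading byte 0xF0 = 11110000 → 4-byte char #4 = F0 93 81 8A.
Offset 13: leading byte 0xF4 = 11110100 → 4-byte char #5 = F4 86 8D AD.
Offset 17: leading byte 0xE2 = 11100010 → 3-byte char #6 = E2 82 AA.
Offset 20: leading byte 0xE2 = 11100010 → 3-byte char #7 = E2 95 81.
Offset 23: leading byte 0x31 = 00110001 → 1-byte char #8 = 31.
Offset 24: leading byte 0xE8 = 11101000 → 3-byte char #9 = E8 A1 A0.
Leading byte 0xE8 = 11101000 matches 1110xxxx → 3-byte sequence.
Byte 1: 0xE8 = 11101000, payload 1000 (4 bits).
Byte 2: 0xA1 = 10100001 (10xxxxxx ✓), payload 100001.
Byte 3: 0xA0 = 10100000 (10xxxxxx ✓), payload 100000.
Concatenate: 1000100001100000 = 0x8860 (16 bits → U+8860).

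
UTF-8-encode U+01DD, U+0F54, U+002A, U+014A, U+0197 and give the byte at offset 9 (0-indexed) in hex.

0x97

U+01DD → 2-byte form C7 9D at offsets 0–1.
U+0F54 → 3-byte form E0 BD 94 at offsets 2–4.
U+002A → 1-byte form 2A at offsets 5–5.
U+014A → 2-byte form C5 8A at offsets 6–7.
U+0197 → 2-byte form C6 97 at offsets 8–9.
Offset 9 falls in char 5's range; it's byte 2 of C6 97 = 0x97.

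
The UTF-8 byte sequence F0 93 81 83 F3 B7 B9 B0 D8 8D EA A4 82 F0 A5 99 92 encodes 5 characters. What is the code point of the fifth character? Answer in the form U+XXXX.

Offset 0: leading byte 0xF0 = 11110000 → 4-byte char #1 = F0 93 81 83.
Offset 4: leading byte 0xF3 = 11110011 → 4-byte char #2 = F3 B7 B9 B0.
Offset 8: leading byte 0xD8 = 11011000 → 2-byte char #3 = D8 8D.
Offset 10: leading byte 0xEA = 11101010 → 3-byte char #4 = EA A4 82.
Offset 13: leading byte 0xF0 = 11110000 → 4-byte char #5 = F0 A5 99 92.
Leading byte 0xF0 = 11110000 matches 11110xxx → 4-byte sequence.
Byte 1: 0xF0 = 11110000, payload 000 (3 bits).
Byte 2: 0xA5 = 10100101 (10xxxxxx ✓), payload 100101.
Byte 3: 0x99 = 10011001 (10xxxxxx ✓), payload 011001.
Byte 4: 0x92 = 10010010 (10xxxxxx ✓), payload 010010.
Concatenate: 000100101011001010010 = 0x25652 (21 bits → U+25652).

U+25652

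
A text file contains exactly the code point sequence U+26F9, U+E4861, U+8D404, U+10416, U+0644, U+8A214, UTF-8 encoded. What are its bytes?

U+26F9: 3-byte form → E2 9B B9.
U+E4861: 4-byte form → F3 A4 A1 A1.
U+8D404: 4-byte form → F2 8D 90 84.
U+10416: 4-byte form → F0 90 90 96.
U+0644: 2-byte form → D9 84.
U+8A214: 4-byte form → F2 8A 88 94.
Concatenated (21 bytes): E2 9B B9 F3 A4 A1 A1 F2 8D 90 84 F0 90 90 96 D9 84 F2 8A 88 94.

E2 9B B9 F3 A4 A1 A1 F2 8D 90 84 F0 90 90 96 D9 84 F2 8A 88 94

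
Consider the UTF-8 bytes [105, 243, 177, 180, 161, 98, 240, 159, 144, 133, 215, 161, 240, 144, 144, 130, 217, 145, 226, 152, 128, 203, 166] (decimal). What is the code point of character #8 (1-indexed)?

Offset 0: leading byte 0x69 = 01101001 → 1-byte char #1 = 69.
Offset 1: leading byte 0xF3 = 11110011 → 4-byte char #2 = F3 B1 B4 A1.
Offset 5: leading byte 0x62 = 01100010 → 1-byte char #3 = 62.
Offset 6: leading byte 0xF0 = 11110000 → 4-byte char #4 = F0 9F 90 85.
Offset 10: leading byte 0xD7 = 11010111 → 2-byte char #5 = D7 A1.
Offset 12: leading byte 0xF0 = 11110000 → 4-byte char #6 = F0 90 90 82.
Offset 16: leading byte 0xD9 = 11011001 → 2-byte char #7 = D9 91.
Offset 18: leading byte 0xE2 = 11100010 → 3-byte char #8 = E2 98 80.
Leading byte 0xE2 = 11100010 matches 1110xxxx → 3-byte sequence.
Byte 1: 0xE2 = 11100010, payload 0010 (4 bits).
Byte 2: 0x98 = 10011000 (10xxxxxx ✓), payload 011000.
Byte 3: 0x80 = 10000000 (10xxxxxx ✓), payload 000000.
Concatenate: 0010011000000000 = 0x2600 (16 bits → U+2600).

U+2600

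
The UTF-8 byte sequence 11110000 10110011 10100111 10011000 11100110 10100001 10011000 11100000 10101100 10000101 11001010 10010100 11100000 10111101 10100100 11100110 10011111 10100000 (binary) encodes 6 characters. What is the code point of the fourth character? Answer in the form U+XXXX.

U+0294

Offset 0: leading byte 0xF0 = 11110000 → 4-byte char #1 = F0 B3 A7 98.
Offset 4: leading byte 0xE6 = 11100110 → 3-byte char #2 = E6 A1 98.
Offset 7: leading byte 0xE0 = 11100000 → 3-byte char #3 = E0 AC 85.
Offset 10: leading byte 0xCA = 11001010 → 2-byte char #4 = CA 94.
Leading byte 0xCA = 11001010 matches 110xxxxx → 2-byte sequence.
Byte 1: 0xCA = 11001010, payload 01010 (5 bits).
Byte 2: 0x94 = 10010100 (10xxxxxx ✓), payload 010100.
Concatenate: 01010010100 = 0x294 (11 bits → U+0294).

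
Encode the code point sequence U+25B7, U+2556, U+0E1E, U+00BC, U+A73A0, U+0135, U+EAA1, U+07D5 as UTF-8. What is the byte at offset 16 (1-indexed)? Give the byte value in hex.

1-indexed offset 16 is 0-indexed offset 15.
U+25B7 → 3-byte form E2 96 B7 at offsets 0–2.
U+2556 → 3-byte form E2 95 96 at offsets 3–5.
U+0E1E → 3-byte form E0 B8 9E at offsets 6–8.
U+00BC → 2-byte form C2 BC at offsets 9–10.
U+A73A0 → 4-byte form F2 A7 8E A0 at offsets 11–14.
U+0135 → 2-byte form C4 B5 at offsets 15–16.
Offset 15 falls in char 6's range; it's byte 1 of C4 B5 = 0xC4.

0xC4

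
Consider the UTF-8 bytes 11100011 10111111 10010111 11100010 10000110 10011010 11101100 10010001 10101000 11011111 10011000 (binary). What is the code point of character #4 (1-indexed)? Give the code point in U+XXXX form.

Offset 0: leading byte 0xE3 = 11100011 → 3-byte char #1 = E3 BF 97.
Offset 3: leading byte 0xE2 = 11100010 → 3-byte char #2 = E2 86 9A.
Offset 6: leading byte 0xEC = 11101100 → 3-byte char #3 = EC 91 A8.
Offset 9: leading byte 0xDF = 11011111 → 2-byte char #4 = DF 98.
Leading byte 0xDF = 11011111 matches 110xxxxx → 2-byte sequence.
Byte 1: 0xDF = 11011111, payload 11111 (5 bits).
Byte 2: 0x98 = 10011000 (10xxxxxx ✓), payload 011000.
Concatenate: 11111011000 = 0x7D8 (11 bits → U+07D8).

U+07D8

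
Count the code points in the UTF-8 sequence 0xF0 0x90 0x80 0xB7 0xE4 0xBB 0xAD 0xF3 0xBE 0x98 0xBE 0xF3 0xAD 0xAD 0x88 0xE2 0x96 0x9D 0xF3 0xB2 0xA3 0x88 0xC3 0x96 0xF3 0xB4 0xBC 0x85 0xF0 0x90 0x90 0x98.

Byte at offset 0: 0xF0 = 11110000 → 4-byte char (#1). Advance 4.
Byte at offset 4: 0xE4 = 11100100 → 3-byte char (#2). Advance 3.
Byte at offset 7: 0xF3 = 11110011 → 4-byte char (#3). Advance 4.
Byte at offset 11: 0xF3 = 11110011 → 4-byte char (#4). Advance 4.
Byte at offset 15: 0xE2 = 11100010 → 3-byte char (#5). Advance 3.
Byte at offset 18: 0xF3 = 11110011 → 4-byte char (#6). Advance 4.
Byte at offset 22: 0xC3 = 11000011 → 2-byte char (#7). Advance 2.
Byte at offset 24: 0xF3 = 11110011 → 4-byte char (#8). Advance 4.
Byte at offset 28: 0xF0 = 11110000 → 4-byte char (#9). Advance 4.
Reached end at offset 32 after 9 code points.

9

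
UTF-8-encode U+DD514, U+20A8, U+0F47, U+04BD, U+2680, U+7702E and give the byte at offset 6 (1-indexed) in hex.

1-indexed offset 6 is 0-indexed offset 5.
U+DD514 → 4-byte form F3 9D 94 94 at offsets 0–3.
U+20A8 → 3-byte form E2 82 A8 at offsets 4–6.
Offset 5 falls in char 2's range; it's byte 2 of E2 82 A8 = 0x82.

0x82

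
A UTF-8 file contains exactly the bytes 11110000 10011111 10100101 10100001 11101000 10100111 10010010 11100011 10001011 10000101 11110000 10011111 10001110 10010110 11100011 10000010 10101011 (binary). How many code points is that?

Byte at offset 0: 0xF0 = 11110000 → 4-byte char (#1). Advance 4.
Byte at offset 4: 0xE8 = 11101000 → 3-byte char (#2). Advance 3.
Byte at offset 7: 0xE3 = 11100011 → 3-byte char (#3). Advance 3.
Byte at offset 10: 0xF0 = 11110000 → 4-byte char (#4). Advance 4.
Byte at offset 14: 0xE3 = 11100011 → 3-byte char (#5). Advance 3.
Reached end at offset 17 after 5 code points.

5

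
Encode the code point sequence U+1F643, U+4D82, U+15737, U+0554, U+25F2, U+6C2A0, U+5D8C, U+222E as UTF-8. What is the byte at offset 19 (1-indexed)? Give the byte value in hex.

0x8A

1-indexed offset 19 is 0-indexed offset 18.
U+1F643 → 4-byte form F0 9F 99 83 at offsets 0–3.
U+4D82 → 3-byte form E4 B6 82 at offsets 4–6.
U+15737 → 4-byte form F0 95 9C B7 at offsets 7–10.
U+0554 → 2-byte form D5 94 at offsets 11–12.
U+25F2 → 3-byte form E2 97 B2 at offsets 13–15.
U+6C2A0 → 4-byte form F1 AC 8A A0 at offsets 16–19.
Offset 18 falls in char 6's range; it's byte 3 of F1 AC 8A A0 = 0x8A.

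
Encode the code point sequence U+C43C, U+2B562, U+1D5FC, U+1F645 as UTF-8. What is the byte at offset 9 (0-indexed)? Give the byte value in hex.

0x97

U+C43C → 3-byte form EC 90 BC at offsets 0–2.
U+2B562 → 4-byte form F0 AB 95 A2 at offsets 3–6.
U+1D5FC → 4-byte form F0 9D 97 BC at offsets 7–10.
Offset 9 falls in char 3's range; it's byte 3 of F0 9D 97 BC = 0x97.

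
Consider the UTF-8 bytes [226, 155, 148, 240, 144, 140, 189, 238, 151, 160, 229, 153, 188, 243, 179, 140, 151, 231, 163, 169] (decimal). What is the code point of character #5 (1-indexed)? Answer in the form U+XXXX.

Offset 0: leading byte 0xE2 = 11100010 → 3-byte char #1 = E2 9B 94.
Offset 3: leading byte 0xF0 = 11110000 → 4-byte char #2 = F0 90 8C BD.
Offset 7: leading byte 0xEE = 11101110 → 3-byte char #3 = EE 97 A0.
Offset 10: leading byte 0xE5 = 11100101 → 3-byte char #4 = E5 99 BC.
Offset 13: leading byte 0xF3 = 11110011 → 4-byte char #5 = F3 B3 8C 97.
Leading byte 0xF3 = 11110011 matches 11110xxx → 4-byte sequence.
Byte 1: 0xF3 = 11110011, payload 011 (3 bits).
Byte 2: 0xB3 = 10110011 (10xxxxxx ✓), payload 110011.
Byte 3: 0x8C = 10001100 (10xxxxxx ✓), payload 001100.
Byte 4: 0x97 = 10010111 (10xxxxxx ✓), payload 010111.
Concatenate: 011110011001100010111 = 0xF3317 (21 bits → U+F3317).

U+F3317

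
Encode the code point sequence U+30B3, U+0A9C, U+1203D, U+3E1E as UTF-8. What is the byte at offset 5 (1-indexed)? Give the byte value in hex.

0xAA

1-indexed offset 5 is 0-indexed offset 4.
U+30B3 → 3-byte form E3 82 B3 at offsets 0–2.
U+0A9C → 3-byte form E0 AA 9C at offsets 3–5.
Offset 4 falls in char 2's range; it's byte 2 of E0 AA 9C = 0xAA.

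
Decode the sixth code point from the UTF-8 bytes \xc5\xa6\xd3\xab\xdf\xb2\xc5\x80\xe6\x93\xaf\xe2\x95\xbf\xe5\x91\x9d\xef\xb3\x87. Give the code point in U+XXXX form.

U+257F

Offset 0: leading byte 0xC5 = 11000101 → 2-byte char #1 = C5 A6.
Offset 2: leading byte 0xD3 = 11010011 → 2-byte char #2 = D3 AB.
Offset 4: leading byte 0xDF = 11011111 → 2-byte char #3 = DF B2.
Offset 6: leading byte 0xC5 = 11000101 → 2-byte char #4 = C5 80.
Offset 8: leading byte 0xE6 = 11100110 → 3-byte char #5 = E6 93 AF.
Offset 11: leading byte 0xE2 = 11100010 → 3-byte char #6 = E2 95 BF.
Leading byte 0xE2 = 11100010 matches 1110xxxx → 3-byte sequence.
Byte 1: 0xE2 = 11100010, payload 0010 (4 bits).
Byte 2: 0x95 = 10010101 (10xxxxxx ✓), payload 010101.
Byte 3: 0xBF = 10111111 (10xxxxxx ✓), payload 111111.
Concatenate: 0010010101111111 = 0x257F (16 bits → U+257F).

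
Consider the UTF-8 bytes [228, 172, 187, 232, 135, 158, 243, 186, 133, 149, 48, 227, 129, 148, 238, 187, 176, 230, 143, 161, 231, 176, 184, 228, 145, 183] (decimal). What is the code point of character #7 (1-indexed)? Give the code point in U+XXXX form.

Offset 0: leading byte 0xE4 = 11100100 → 3-byte char #1 = E4 AC BB.
Offset 3: leading byte 0xE8 = 11101000 → 3-byte char #2 = E8 87 9E.
Offset 6: leading byte 0xF3 = 11110011 → 4-byte char #3 = F3 BA 85 95.
Offset 10: leading byte 0x30 = 00110000 → 1-byte char #4 = 30.
Offset 11: leading byte 0xE3 = 11100011 → 3-byte char #5 = E3 81 94.
Offset 14: leading byte 0xEE = 11101110 → 3-byte char #6 = EE BB B0.
Offset 17: leading byte 0xE6 = 11100110 → 3-byte char #7 = E6 8F A1.
Leading byte 0xE6 = 11100110 matches 1110xxxx → 3-byte sequence.
Byte 1: 0xE6 = 11100110, payload 0110 (4 bits).
Byte 2: 0x8F = 10001111 (10xxxxxx ✓), payload 001111.
Byte 3: 0xA1 = 10100001 (10xxxxxx ✓), payload 100001.
Concatenate: 0110001111100001 = 0x63E1 (16 bits → U+63E1).

U+63E1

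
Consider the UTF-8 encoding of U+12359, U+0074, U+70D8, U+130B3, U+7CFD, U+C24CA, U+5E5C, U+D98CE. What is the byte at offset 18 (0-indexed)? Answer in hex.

U+12359 → 4-byte form F0 92 8D 99 at offsets 0–3.
U+0074 → 1-byte form 74 at offsets 4–4.
U+70D8 → 3-byte form E7 83 98 at offsets 5–7.
U+130B3 → 4-byte form F0 93 82 B3 at offsets 8–11.
U+7CFD → 3-byte form E7 B3 BD at offsets 12–14.
U+C24CA → 4-byte form F3 82 93 8A at offsets 15–18.
Offset 18 falls in char 6's range; it's byte 4 of F3 82 93 8A = 0x8A.

0x8A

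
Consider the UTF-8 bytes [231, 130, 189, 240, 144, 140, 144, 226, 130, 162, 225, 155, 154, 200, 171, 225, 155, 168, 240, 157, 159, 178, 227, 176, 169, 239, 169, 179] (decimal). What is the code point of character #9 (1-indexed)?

Offset 0: leading byte 0xE7 = 11100111 → 3-byte char #1 = E7 82 BD.
Offset 3: leading byte 0xF0 = 11110000 → 4-byte char #2 = F0 90 8C 90.
Offset 7: leading byte 0xE2 = 11100010 → 3-byte char #3 = E2 82 A2.
Offset 10: leading byte 0xE1 = 11100001 → 3-byte char #4 = E1 9B 9A.
Offset 13: leading byte 0xC8 = 11001000 → 2-byte char #5 = C8 AB.
Offset 15: leading byte 0xE1 = 11100001 → 3-byte char #6 = E1 9B A8.
Offset 18: leading byte 0xF0 = 11110000 → 4-byte char #7 = F0 9D 9F B2.
Offset 22: leading byte 0xE3 = 11100011 → 3-byte char #8 = E3 B0 A9.
Offset 25: leading byte 0xEF = 11101111 → 3-byte char #9 = EF A9 B3.
Leading byte 0xEF = 11101111 matches 1110xxxx → 3-byte sequence.
Byte 1: 0xEF = 11101111, payload 1111 (4 bits).
Byte 2: 0xA9 = 10101001 (10xxxxxx ✓), payload 101001.
Byte 3: 0xB3 = 10110011 (10xxxxxx ✓), payload 110011.
Concatenate: 1111101001110011 = 0xFA73 (16 bits → U+FA73).

U+FA73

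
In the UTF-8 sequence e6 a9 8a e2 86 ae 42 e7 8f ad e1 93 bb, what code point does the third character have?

U+0042

Offset 0: leading byte 0xE6 = 11100110 → 3-byte char #1 = E6 A9 8A.
Offset 3: leading byte 0xE2 = 11100010 → 3-byte char #2 = E2 86 AE.
Offset 6: leading byte 0x42 = 01000010 → 1-byte char #3 = 42.
Leading byte 0x42 = 01000010 matches 0xxxxxxx → 1-byte sequence.
Byte 1: 0x42 = 01000010, payload 1000010 (7 bits).
Concatenate: 1000010 = 0x42 (7 bits → U+0042).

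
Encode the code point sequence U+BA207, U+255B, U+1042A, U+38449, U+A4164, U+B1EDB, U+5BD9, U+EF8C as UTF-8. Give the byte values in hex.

F2 BA 88 87 E2 95 9B F0 90 90 AA F0 B8 91 89 F2 A4 85 A4 F2 B1 BB 9B E5 AF 99 EE BE 8C

U+BA207: 4-byte form → F2 BA 88 87.
U+255B: 3-byte form → E2 95 9B.
U+1042A: 4-byte form → F0 90 90 AA.
U+38449: 4-byte form → F0 B8 91 89.
U+A4164: 4-byte form → F2 A4 85 A4.
U+B1EDB: 4-byte form → F2 B1 BB 9B.
U+5BD9: 3-byte form → E5 AF 99.
U+EF8C: 3-byte form → EE BE 8C.
Concatenated (29 bytes): F2 BA 88 87 E2 95 9B F0 90 90 AA F0 B8 91 89 F2 A4 85 A4 F2 B1 BB 9B E5 AF 99 EE BE 8C.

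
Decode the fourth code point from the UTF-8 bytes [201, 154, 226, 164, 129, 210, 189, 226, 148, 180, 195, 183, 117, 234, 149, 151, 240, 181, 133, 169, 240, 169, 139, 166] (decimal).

Offset 0: leading byte 0xC9 = 11001001 → 2-byte char #1 = C9 9A.
Offset 2: leading byte 0xE2 = 11100010 → 3-byte char #2 = E2 A4 81.
Offset 5: leading byte 0xD2 = 11010010 → 2-byte char #3 = D2 BD.
Offset 7: leading byte 0xE2 = 11100010 → 3-byte char #4 = E2 94 B4.
Leading byte 0xE2 = 11100010 matches 1110xxxx → 3-byte sequence.
Byte 1: 0xE2 = 11100010, payload 0010 (4 bits).
Byte 2: 0x94 = 10010100 (10xxxxxx ✓), payload 010100.
Byte 3: 0xB4 = 10110100 (10xxxxxx ✓), payload 110100.
Concatenate: 0010010100110100 = 0x2534 (16 bits → U+2534).

U+2534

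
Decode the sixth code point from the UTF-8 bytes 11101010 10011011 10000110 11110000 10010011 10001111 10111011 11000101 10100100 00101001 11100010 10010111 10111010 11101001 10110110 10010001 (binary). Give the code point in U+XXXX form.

U+9D91

Offset 0: leading byte 0xEA = 11101010 → 3-byte char #1 = EA 9B 86.
Offset 3: leading byte 0xF0 = 11110000 → 4-byte char #2 = F0 93 8F BB.
Offset 7: leading byte 0xC5 = 11000101 → 2-byte char #3 = C5 A4.
Offset 9: leading byte 0x29 = 00101001 → 1-byte char #4 = 29.
Offset 10: leading byte 0xE2 = 11100010 → 3-byte char #5 = E2 97 BA.
Offset 13: leading byte 0xE9 = 11101001 → 3-byte char #6 = E9 B6 91.
Leading byte 0xE9 = 11101001 matches 1110xxxx → 3-byte sequence.
Byte 1: 0xE9 = 11101001, payload 1001 (4 bits).
Byte 2: 0xB6 = 10110110 (10xxxxxx ✓), payload 110110.
Byte 3: 0x91 = 10010001 (10xxxxxx ✓), payload 010001.
Concatenate: 1001110110010001 = 0x9D91 (16 bits → U+9D91).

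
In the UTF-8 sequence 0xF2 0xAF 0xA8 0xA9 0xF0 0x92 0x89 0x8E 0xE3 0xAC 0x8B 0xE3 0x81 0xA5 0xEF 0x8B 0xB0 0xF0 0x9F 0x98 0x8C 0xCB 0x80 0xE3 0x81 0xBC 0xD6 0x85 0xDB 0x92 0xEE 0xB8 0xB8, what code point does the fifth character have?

U+F2F0

Offset 0: leading byte 0xF2 = 11110010 → 4-byte char #1 = F2 AF A8 A9.
Offset 4: leading byte 0xF0 = 11110000 → 4-byte char #2 = F0 92 89 8E.
Offset 8: leading byte 0xE3 = 11100011 → 3-byte char #3 = E3 AC 8B.
Offset 11: leading byte 0xE3 = 11100011 → 3-byte char #4 = E3 81 A5.
Offset 14: leading byte 0xEF = 11101111 → 3-byte char #5 = EF 8B B0.
Leading byte 0xEF = 11101111 matches 1110xxxx → 3-byte sequence.
Byte 1: 0xEF = 11101111, payload 1111 (4 bits).
Byte 2: 0x8B = 10001011 (10xxxxxx ✓), payload 001011.
Byte 3: 0xB0 = 10110000 (10xxxxxx ✓), payload 110000.
Concatenate: 1111001011110000 = 0xF2F0 (16 bits → U+F2F0).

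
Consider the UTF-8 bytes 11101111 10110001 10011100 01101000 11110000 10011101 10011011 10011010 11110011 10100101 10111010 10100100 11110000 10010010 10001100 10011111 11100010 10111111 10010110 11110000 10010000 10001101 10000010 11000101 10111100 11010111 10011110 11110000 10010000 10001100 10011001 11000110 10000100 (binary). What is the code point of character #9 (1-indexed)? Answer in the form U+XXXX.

U+05DE

Offset 0: leading byte 0xEF = 11101111 → 3-byte char #1 = EF B1 9C.
Offset 3: leading byte 0x68 = 01101000 → 1-byte char #2 = 68.
Offset 4: leading byte 0xF0 = 11110000 → 4-byte char #3 = F0 9D 9B 9A.
Offset 8: leading byte 0xF3 = 11110011 → 4-byte char #4 = F3 A5 BA A4.
Offset 12: leading byte 0xF0 = 11110000 → 4-byte char #5 = F0 92 8C 9F.
Offset 16: leading byte 0xE2 = 11100010 → 3-byte char #6 = E2 BF 96.
Offset 19: leading byte 0xF0 = 11110000 → 4-byte char #7 = F0 90 8D 82.
Offset 23: leading byte 0xC5 = 11000101 → 2-byte char #8 = C5 BC.
Offset 25: leading byte 0xD7 = 11010111 → 2-byte char #9 = D7 9E.
Leading byte 0xD7 = 11010111 matches 110xxxxx → 2-byte sequence.
Byte 1: 0xD7 = 11010111, payload 10111 (5 bits).
Byte 2: 0x9E = 10011110 (10xxxxxx ✓), payload 011110.
Concatenate: 10111011110 = 0x5DE (11 bits → U+05DE).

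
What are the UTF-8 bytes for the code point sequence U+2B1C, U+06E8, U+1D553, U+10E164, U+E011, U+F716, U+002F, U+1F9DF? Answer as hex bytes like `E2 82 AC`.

U+2B1C: 3-byte form → E2 AC 9C.
U+06E8: 2-byte form → DB A8.
U+1D553: 4-byte form → F0 9D 95 93.
U+10E164: 4-byte form → F4 8E 85 A4.
U+E011: 3-byte form → EE 80 91.
U+F716: 3-byte form → EF 9C 96.
U+002F: 1-byte form → 2F.
U+1F9DF: 4-byte form → F0 9F A7 9F.
Concatenated (24 bytes): E2 AC 9C DB A8 F0 9D 95 93 F4 8E 85 A4 EE 80 91 EF 9C 96 2F F0 9F A7 9F.

E2 AC 9C DB A8 F0 9D 95 93 F4 8E 85 A4 EE 80 91 EF 9C 96 2F F0 9F A7 9F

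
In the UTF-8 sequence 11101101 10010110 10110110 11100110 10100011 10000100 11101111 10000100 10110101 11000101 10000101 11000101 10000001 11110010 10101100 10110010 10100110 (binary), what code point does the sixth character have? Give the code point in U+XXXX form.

U+ACCA6

Offset 0: leading byte 0xED = 11101101 → 3-byte char #1 = ED 96 B6.
Offset 3: leading byte 0xE6 = 11100110 → 3-byte char #2 = E6 A3 84.
Offset 6: leading byte 0xEF = 11101111 → 3-byte char #3 = EF 84 B5.
Offset 9: leading byte 0xC5 = 11000101 → 2-byte char #4 = C5 85.
Offset 11: leading byte 0xC5 = 11000101 → 2-byte char #5 = C5 81.
Offset 13: leading byte 0xF2 = 11110010 → 4-byte char #6 = F2 AC B2 A6.
Leading byte 0xF2 = 11110010 matches 11110xxx → 4-byte sequence.
Byte 1: 0xF2 = 11110010, payload 010 (3 bits).
Byte 2: 0xAC = 10101100 (10xxxxxx ✓), payload 101100.
Byte 3: 0xB2 = 10110010 (10xxxxxx ✓), payload 110010.
Byte 4: 0xA6 = 10100110 (10xxxxxx ✓), payload 100110.
Concatenate: 010101100110010100110 = 0xACCA6 (21 bits → U+ACCA6).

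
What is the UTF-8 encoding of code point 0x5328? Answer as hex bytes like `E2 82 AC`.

U+5328 = 0x5328 = 21288 decimal. In range U+0800–U+FFFF → 3-byte form: 1110xxxx 10xxxxxx 10xxxxxx.
Binary (16 bits): 0101001100101000.
Split 4+6+6: 0101 | 001100 | 101000.
Byte 1: 11100101 = 0xE5.
Byte 2: 10001100 = 0x8C.
Byte 3: 10101000 = 0xA8.

E5 8C A8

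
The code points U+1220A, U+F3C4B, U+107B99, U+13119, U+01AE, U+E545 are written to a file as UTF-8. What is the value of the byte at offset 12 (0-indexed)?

U+1220A → 4-byte form F0 92 88 8A at offsets 0–3.
U+F3C4B → 4-byte form F3 B3 B1 8B at offsets 4–7.
U+107B99 → 4-byte form F4 87 AE 99 at offsets 8–11.
U+13119 → 4-byte form F0 93 84 99 at offsets 12–15.
Offset 12 falls in char 4's range; it's byte 1 of F0 93 84 99 = 0xF0.

0xF0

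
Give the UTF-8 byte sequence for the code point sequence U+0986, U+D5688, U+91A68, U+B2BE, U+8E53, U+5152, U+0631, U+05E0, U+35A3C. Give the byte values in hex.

E0 A6 86 F3 95 9A 88 F2 91 A9 A8 EB 8A BE E8 B9 93 E5 85 92 D8 B1 D7 A0 F0 B5 A8 BC

U+0986: 3-byte form → E0 A6 86.
U+D5688: 4-byte form → F3 95 9A 88.
U+91A68: 4-byte form → F2 91 A9 A8.
U+B2BE: 3-byte form → EB 8A BE.
U+8E53: 3-byte form → E8 B9 93.
U+5152: 3-byte form → E5 85 92.
U+0631: 2-byte form → D8 B1.
U+05E0: 2-byte form → D7 A0.
U+35A3C: 4-byte form → F0 B5 A8 BC.
Concatenated (28 bytes): E0 A6 86 F3 95 9A 88 F2 91 A9 A8 EB 8A BE E8 B9 93 E5 85 92 D8 B1 D7 A0 F0 B5 A8 BC.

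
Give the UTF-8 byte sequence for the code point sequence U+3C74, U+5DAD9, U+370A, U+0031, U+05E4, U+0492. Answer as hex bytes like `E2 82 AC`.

E3 B1 B4 F1 9D AB 99 E3 9C 8A 31 D7 A4 D2 92

U+3C74: 3-byte form → E3 B1 B4.
U+5DAD9: 4-byte form → F1 9D AB 99.
U+370A: 3-byte form → E3 9C 8A.
U+0031: 1-byte form → 31.
U+05E4: 2-byte form → D7 A4.
U+0492: 2-byte form → D2 92.
Concatenated (15 bytes): E3 B1 B4 F1 9D AB 99 E3 9C 8A 31 D7 A4 D2 92.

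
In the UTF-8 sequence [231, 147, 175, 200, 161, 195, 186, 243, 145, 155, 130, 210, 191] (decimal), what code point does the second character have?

Offset 0: leading byte 0xE7 = 11100111 → 3-byte char #1 = E7 93 AF.
Offset 3: leading byte 0xC8 = 11001000 → 2-byte char #2 = C8 A1.
Leading byte 0xC8 = 11001000 matches 110xxxxx → 2-byte sequence.
Byte 1: 0xC8 = 11001000, payload 01000 (5 bits).
Byte 2: 0xA1 = 10100001 (10xxxxxx ✓), payload 100001.
Concatenate: 01000100001 = 0x221 (11 bits → U+0221).

U+0221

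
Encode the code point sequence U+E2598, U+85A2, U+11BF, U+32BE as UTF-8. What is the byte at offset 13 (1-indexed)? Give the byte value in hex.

0xBE

1-indexed offset 13 is 0-indexed offset 12.
U+E2598 → 4-byte form F3 A2 96 98 at offsets 0–3.
U+85A2 → 3-byte form E8 96 A2 at offsets 4–6.
U+11BF → 3-byte form E1 86 BF at offsets 7–9.
U+32BE → 3-byte form E3 8A BE at offsets 10–12.
Offset 12 falls in char 4's range; it's byte 3 of E3 8A BE = 0xBE.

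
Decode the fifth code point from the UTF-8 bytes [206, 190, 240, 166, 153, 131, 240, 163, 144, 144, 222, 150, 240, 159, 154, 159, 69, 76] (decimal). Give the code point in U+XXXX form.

Offset 0: leading byte 0xCE = 11001110 → 2-byte char #1 = CE BE.
Offset 2: leading byte 0xF0 = 11110000 → 4-byte char #2 = F0 A6 99 83.
Offset 6: leading byte 0xF0 = 11110000 → 4-byte char #3 = F0 A3 90 90.
Offset 10: leading byte 0xDE = 11011110 → 2-byte char #4 = DE 96.
Offset 12: leading byte 0xF0 = 11110000 → 4-byte char #5 = F0 9F 9A 9F.
Leading byte 0xF0 = 11110000 matches 11110xxx → 4-byte sequence.
Byte 1: 0xF0 = 11110000, payload 000 (3 bits).
Byte 2: 0x9F = 10011111 (10xxxxxx ✓), payload 011111.
Byte 3: 0x9A = 10011010 (10xxxxxx ✓), payload 011010.
Byte 4: 0x9F = 10011111 (10xxxxxx ✓), payload 011111.
Concatenate: 000011111011010011111 = 0x1F69F (21 bits → U+1F69F).

U+1F69F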